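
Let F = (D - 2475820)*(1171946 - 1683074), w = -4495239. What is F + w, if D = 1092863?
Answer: 706863550257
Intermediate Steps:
F = 706868045496 (F = (1092863 - 2475820)*(1171946 - 1683074) = -1382957*(-511128) = 706868045496)
F + w = 706868045496 - 4495239 = 706863550257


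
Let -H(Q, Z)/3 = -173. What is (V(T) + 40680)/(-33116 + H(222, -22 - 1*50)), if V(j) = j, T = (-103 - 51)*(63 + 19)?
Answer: -28052/32597 ≈ -0.86057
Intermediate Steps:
H(Q, Z) = 519 (H(Q, Z) = -3*(-173) = 519)
T = -12628 (T = -154*82 = -12628)
(V(T) + 40680)/(-33116 + H(222, -22 - 1*50)) = (-12628 + 40680)/(-33116 + 519) = 28052/(-32597) = 28052*(-1/32597) = -28052/32597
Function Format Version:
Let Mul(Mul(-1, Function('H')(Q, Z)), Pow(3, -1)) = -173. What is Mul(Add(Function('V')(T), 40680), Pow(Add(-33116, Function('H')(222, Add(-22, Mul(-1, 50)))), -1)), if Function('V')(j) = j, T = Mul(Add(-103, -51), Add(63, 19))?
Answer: Rational(-28052, 32597) ≈ -0.86057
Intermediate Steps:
Function('H')(Q, Z) = 519 (Function('H')(Q, Z) = Mul(-3, -173) = 519)
T = -12628 (T = Mul(-154, 82) = -12628)
Mul(Add(Function('V')(T), 40680), Pow(Add(-33116, Function('H')(222, Add(-22, Mul(-1, 50)))), -1)) = Mul(Add(-12628, 40680), Pow(Add(-33116, 519), -1)) = Mul(28052, Pow(-32597, -1)) = Mul(28052, Rational(-1, 32597)) = Rational(-28052, 32597)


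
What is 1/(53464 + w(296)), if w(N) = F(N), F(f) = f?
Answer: 1/53760 ≈ 1.8601e-5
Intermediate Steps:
w(N) = N
1/(53464 + w(296)) = 1/(53464 + 296) = 1/53760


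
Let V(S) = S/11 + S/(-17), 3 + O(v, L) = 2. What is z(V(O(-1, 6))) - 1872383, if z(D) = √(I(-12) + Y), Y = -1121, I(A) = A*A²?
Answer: -1872383 + I*√2849 ≈ -1.8724e+6 + 53.376*I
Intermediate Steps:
O(v, L) = -1 (O(v, L) = -3 + 2 = -1)
I(A) = A³
V(S) = 6*S/187 (V(S) = S*(1/11) + S*(-1/17) = S/11 - S/17 = 6*S/187)
z(D) = I*√2849 (z(D) = √((-12)³ - 1121) = √(-1728 - 1121) = √(-2849) = I*√2849)
z(V(O(-1, 6))) - 1872383 = I*√2849 - 1872383 = -1872383 + I*√2849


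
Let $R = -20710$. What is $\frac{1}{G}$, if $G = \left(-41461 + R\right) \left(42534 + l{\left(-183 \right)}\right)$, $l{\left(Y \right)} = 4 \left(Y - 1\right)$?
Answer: $- \frac{1}{2598623458} \approx -3.8482 \cdot 10^{-10}$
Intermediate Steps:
$l{\left(Y \right)} = -4 + 4 Y$ ($l{\left(Y \right)} = 4 \left(-1 + Y\right) = -4 + 4 Y$)
$G = -2598623458$ ($G = \left(-41461 - 20710\right) \left(42534 + \left(-4 + 4 \left(-183\right)\right)\right) = - 62171 \left(42534 - 736\right) = \left(-62171\right) 41798 = -2598623458$)
$\frac{1}{G} = \frac{1}{-2598623458} = - \frac{1}{2598623458}$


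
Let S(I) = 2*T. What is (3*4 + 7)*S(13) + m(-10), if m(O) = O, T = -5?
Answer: -200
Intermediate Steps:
S(I) = -10 (S(I) = 2*(-5) = -10)
(3*4 + 7)*S(13) + m(-10) = (3*4 + 7)*(-10) - 10 = (12 + 7)*(-10) - 10 = 19*(-10) - 10 = -190 - 10 = -200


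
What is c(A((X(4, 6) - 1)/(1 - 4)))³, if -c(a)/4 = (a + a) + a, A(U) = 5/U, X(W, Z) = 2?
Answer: 5832000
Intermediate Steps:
c(a) = -12*a (c(a) = -4*((a + a) + a) = -4*(2*a + a) = -12*a)
c(A((X(4, 6) - 1)/(1 - 4)))³ = (-60/((2 - 1)/(1 - 4)))³ = (-60/(1/(-3)))³ = (-60/(1*(-⅓)))³ = (-60/(-⅓))³ = (-60*(-3))³ = (-12*(-15))³ = 180³ = 5832000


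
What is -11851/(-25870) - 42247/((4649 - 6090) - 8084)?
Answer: 241162133/49282350 ≈ 4.8935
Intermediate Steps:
-11851/(-25870) - 42247/((4649 - 6090) - 8084) = -11851*(-1/25870) - 42247/(-1441 - 8084) = 11851/25870 - 42247/(-9525) = 11851/25870 - 42247*(-1/9525) = 11851/25870 + 42247/9525 = 241162133/49282350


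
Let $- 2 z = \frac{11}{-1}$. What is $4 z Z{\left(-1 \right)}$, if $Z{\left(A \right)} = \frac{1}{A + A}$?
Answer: $-11$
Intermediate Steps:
$Z{\left(A \right)} = \frac{1}{2 A}$
$z = \frac{11}{2}$ ($z = - \frac{11 \frac{1}{-1}}{2} = - \frac{11 \left(-1\right)}{2} = \left(- \frac{1}{2}\right) \left(-11\right) = \frac{11}{2} \approx 5.5$)
$4 z Z{\left(-1 \right)} = 4 \cdot \frac{11}{2} \frac{1}{2 \left(-1\right)} = 22 \cdot \frac{1}{2} \left(-1\right) = 22 \left(- \frac{1}{2}\right) = -11$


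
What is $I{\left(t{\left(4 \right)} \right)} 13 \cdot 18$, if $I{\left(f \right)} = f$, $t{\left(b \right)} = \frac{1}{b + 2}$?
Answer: $39$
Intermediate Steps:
$t{\left(b \right)} = \frac{1}{2 + b}$
$I{\left(t{\left(4 \right)} \right)} 13 \cdot 18 = \frac{1}{2 + 4} \cdot 13 \cdot 18 = \frac{1}{6} \cdot 13 \cdot 18 = \frac{13}{6} \cdot 18 = 39$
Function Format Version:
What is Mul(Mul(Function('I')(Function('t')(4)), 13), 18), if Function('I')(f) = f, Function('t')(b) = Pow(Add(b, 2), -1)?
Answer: 39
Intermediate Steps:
Function('t')(b) = Pow(Add(2, b), -1)
Mul(Mul(Function('I')(Function('t')(4)), 13), 18) = Mul(Mul(Pow(Add(2, 4), -1), 13), 18) = Mul(Mul(Pow(6, -1), 13), 18) = Mul(Mul(Rational(1, 6), 13), 18) = Mul(Rational(13, 6), 18) = 39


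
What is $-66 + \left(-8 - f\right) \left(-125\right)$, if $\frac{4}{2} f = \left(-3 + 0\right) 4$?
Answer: $184$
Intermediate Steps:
$f = -6$ ($f = \frac{\left(-3 + 0\right) 4}{2} = \frac{\left(-3\right) 4}{2} = \frac{1}{2} \left(-12\right) = -6$)
$-66 + \left(-8 - f\right) \left(-125\right) = -66 + \left(-8 - -6\right) \left(-125\right) = -66 + \left(-8 + 6\right) \left(-125\right) = -66 - -250 = -66 + 250 = 184$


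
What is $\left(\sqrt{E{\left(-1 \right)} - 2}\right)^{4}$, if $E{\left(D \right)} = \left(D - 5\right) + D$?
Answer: $81$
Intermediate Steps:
$E{\left(D \right)} = -5 + 2 D$ ($E{\left(D \right)} = \left(-5 + D\right) + D = -5 + 2 D$)
$\left(\sqrt{E{\left(-1 \right)} - 2}\right)^{4} = \left(\sqrt{\left(-5 + 2 \left(-1\right)\right) - 2}\right)^{4} = \left(\sqrt{\left(-5 - 2\right) - 2}\right)^{4} = \left(\sqrt{-7 - 2}\right)^{4} = \left(\sqrt{-9}\right)^{4} = \left(3 i\right)^{4} = 81$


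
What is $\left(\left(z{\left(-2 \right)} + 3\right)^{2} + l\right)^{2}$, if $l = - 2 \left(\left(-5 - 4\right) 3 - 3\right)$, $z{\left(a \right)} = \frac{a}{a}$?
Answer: $5776$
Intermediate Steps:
$z{\left(a \right)} = 1$
$l = 60$ ($l = - 2 \left(\left(-9\right) 3 - 3\right) = - 2 \left(-27 - 3\right) = \left(-2\right) \left(-30\right) = 60$)
$\left(\left(z{\left(-2 \right)} + 3\right)^{2} + l\right)^{2} = \left(\left(1 + 3\right)^{2} + 60\right)^{2} = \left(4^{2} + 60\right)^{2} = \left(16 + 60\right)^{2} = 76^{2} = 5776$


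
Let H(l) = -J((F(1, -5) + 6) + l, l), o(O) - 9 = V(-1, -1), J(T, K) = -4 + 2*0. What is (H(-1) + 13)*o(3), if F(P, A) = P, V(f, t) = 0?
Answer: 153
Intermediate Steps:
J(T, K) = -4 (J(T, K) = -4 + 0 = -4)
o(O) = 9 (o(O) = 9 + 0 = 9)
H(l) = 4 (H(l) = -1*(-4) = 4)
(H(-1) + 13)*o(3) = (4 + 13)*9 = 17*9 = 153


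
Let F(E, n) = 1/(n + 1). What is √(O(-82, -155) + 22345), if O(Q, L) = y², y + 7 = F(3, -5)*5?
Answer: √358609/4 ≈ 149.71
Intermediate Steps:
F(E, n) = 1/(1 + n)
y = -33/4 (y = -7 + 5/(1 - 5) = -7 + 5/(-4) = -7 - ¼*5 = -7 - 5/4 = -33/4 ≈ -8.2500)
O(Q, L) = 1089/16 (O(Q, L) = (-33/4)² = 1089/16)
√(O(-82, -155) + 22345) = √(1089/16 + 22345) = √(358609/16) = √358609/4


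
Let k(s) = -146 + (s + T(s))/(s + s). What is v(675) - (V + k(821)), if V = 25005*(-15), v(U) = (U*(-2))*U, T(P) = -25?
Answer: -440080207/821 ≈ -5.3603e+5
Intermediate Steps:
v(U) = -2*U² (v(U) = (-2*U)*U = -2*U²)
V = -375075
k(s) = -146 + (-25 + s)/(2*s) (k(s) = -146 + (s - 25)/(s + s) = -146 + (-25 + s)/((2*s)) = -146 + (-25 + s)*(1/(2*s)) = -146 + (-25 + s)/(2*s))
v(675) - (V + k(821)) = -2*675² - (-375075 + (½)*(-25 - 291*821)/821) = -2*455625 - (-375075 + (½)*(1/821)*(-25 - 238911)) = -911250 - (-375075 + (½)*(1/821)*(-238936)) = -911250 - (-375075 - 119468/821) = -911250 - 1*(-308056043/821) = -911250 + 308056043/821 = -440080207/821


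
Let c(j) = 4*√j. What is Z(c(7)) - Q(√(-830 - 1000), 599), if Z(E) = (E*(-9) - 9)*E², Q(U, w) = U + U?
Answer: -1008 - 4032*√7 - 2*I*√1830 ≈ -11676.0 - 85.557*I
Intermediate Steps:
Q(U, w) = 2*U
Z(E) = E²*(-9 - 9*E) (Z(E) = (-9*E - 9)*E² = (-9 - 9*E)*E² = E²*(-9 - 9*E))
Z(c(7)) - Q(√(-830 - 1000), 599) = 9*(4*√7)²*(-1 - 4*√7) - 2*√(-830 - 1000) = 9*112*(-1 - 4*√7) - 2*√(-1830) = (-1008 - 4032*√7) - 2*I*√1830 = -1008 - 4032*√7 - 2*I*√1830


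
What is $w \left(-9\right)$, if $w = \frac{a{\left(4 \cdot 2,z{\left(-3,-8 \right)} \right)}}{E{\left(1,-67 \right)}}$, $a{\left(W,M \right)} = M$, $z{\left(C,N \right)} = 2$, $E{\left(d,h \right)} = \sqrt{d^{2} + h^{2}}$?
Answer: $- \frac{9 \sqrt{4490}}{2245} \approx -0.26863$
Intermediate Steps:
$w = \frac{\sqrt{4490}}{2245}$ ($w = \frac{2}{\sqrt{1^{2} + \left(-67\right)^{2}}} = \frac{2}{\sqrt{1 + 4489}} = \frac{2}{\sqrt{4490}} = 2 \frac{\sqrt{4490}}{4490} = \frac{\sqrt{4490}}{2245} \approx 0.029847$)
$w \left(-9\right) = \frac{\sqrt{4490}}{2245} \left(-9\right) = - \frac{9 \sqrt{4490}}{2245}$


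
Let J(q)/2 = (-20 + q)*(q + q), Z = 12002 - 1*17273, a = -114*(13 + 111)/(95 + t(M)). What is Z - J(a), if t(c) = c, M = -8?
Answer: -104176527/841 ≈ -1.2387e+5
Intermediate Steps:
a = -4712/29 (a = -114*(13 + 111)/(95 - 8) = -114/(87/124) = -114/(87*(1/124)) = -114/87/124 = -114*124/87 = -4712/29 ≈ -162.48)
Z = -5271 (Z = 12002 - 17273 = -5271)
J(q) = 4*q*(-20 + q) (J(q) = 2*((-20 + q)*(q + q)) = 2*((-20 + q)*(2*q)) = 2*(2*q*(-20 + q)) = 4*q*(-20 + q))
Z - J(a) = -5271 - 4*(-4712)*(-20 - 4712/29)/29 = -5271 - 4*(-4712)*(-5292)/(29*29) = -5271 - 1*99743616/841 = -5271 - 99743616/841 = -104176527/841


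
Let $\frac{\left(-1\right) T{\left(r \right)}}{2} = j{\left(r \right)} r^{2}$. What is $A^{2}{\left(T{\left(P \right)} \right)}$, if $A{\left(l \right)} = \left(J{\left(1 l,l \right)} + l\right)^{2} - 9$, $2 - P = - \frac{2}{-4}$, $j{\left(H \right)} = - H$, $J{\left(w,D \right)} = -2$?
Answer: $\frac{47089}{256} \approx 183.94$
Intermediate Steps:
$P = \frac{3}{2}$ ($P = 2 - - \frac{2}{-4} = 2 - \left(-2\right) \left(- \frac{1}{4}\right) = 2 - \frac{1}{2} = \frac{3}{2} \approx 1.5$)
$T{\left(r \right)} = 2 r^{3}$ ($T{\left(r \right)} = - 2 - r r^{2} = - 2 \left(- r^{3}\right) = 2 r^{3}$)
$A{\left(l \right)} = -9 + \left(-2 + l\right)^{2}$ ($A{\left(l \right)} = \left(-2 + l\right)^{2} - 9 = -9 + \left(-2 + l\right)^{2}$)
$A^{2}{\left(T{\left(P \right)} \right)} = \left(-9 + \left(-2 + 2 \left(\frac{3}{2}\right)^{3}\right)^{2}\right)^{2} = \left(-9 + \left(-2 + 2 \cdot \frac{27}{8}\right)^{2}\right)^{2} = \left(-9 + \left(-2 + \frac{27}{4}\right)^{2}\right)^{2} = \left(-9 + \left(\frac{19}{4}\right)^{2}\right)^{2} = \left(-9 + \frac{361}{16}\right)^{2} = \left(\frac{217}{16}\right)^{2} = \frac{47089}{256}$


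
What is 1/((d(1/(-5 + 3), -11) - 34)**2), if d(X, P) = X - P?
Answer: 4/2209 ≈ 0.0018108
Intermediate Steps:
1/((d(1/(-5 + 3), -11) - 34)**2) = 1/(((1/(-5 + 3) - 1*(-11)) - 34)**2) = 1/(((1/(-2) + 11) - 34)**2) = 1/(((-1/2 + 11) - 34)**2) = 1/((21/2 - 34)**2) = 1/((-47/2)**2) = 1/(2209/4) = 4/2209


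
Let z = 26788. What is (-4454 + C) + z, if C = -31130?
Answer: -8796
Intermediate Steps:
(-4454 + C) + z = (-4454 - 31130) + 26788 = -35584 + 26788 = -8796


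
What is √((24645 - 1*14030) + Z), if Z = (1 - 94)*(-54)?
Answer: √15637 ≈ 125.05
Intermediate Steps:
Z = 5022 (Z = -93*(-54) = 5022)
√((24645 - 1*14030) + Z) = √((24645 - 1*14030) + 5022) = √((24645 - 14030) + 5022) = √(10615 + 5022) = √15637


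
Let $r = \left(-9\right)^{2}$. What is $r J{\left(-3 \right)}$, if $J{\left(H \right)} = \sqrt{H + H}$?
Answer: $81 i \sqrt{6} \approx 198.41 i$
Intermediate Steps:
$J{\left(H \right)} = \sqrt{2} \sqrt{H}$ ($J{\left(H \right)} = \sqrt{2 H} = \sqrt{2} \sqrt{H}$)
$r = 81$
$r J{\left(-3 \right)} = 81 \sqrt{2} \sqrt{-3} = 81 \sqrt{2} i \sqrt{3} = 81 i \sqrt{6}$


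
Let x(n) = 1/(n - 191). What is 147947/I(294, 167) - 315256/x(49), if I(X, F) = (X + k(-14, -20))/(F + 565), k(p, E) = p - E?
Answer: 1128183567/25 ≈ 4.5127e+7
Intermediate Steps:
x(n) = 1/(-191 + n)
I(X, F) = (6 + X)/(565 + F) (I(X, F) = (X + (-14 - 1*(-20)))/(F + 565) = (X + (-14 + 20))/(565 + F) = (X + 6)/(565 + F) = (6 + X)/(565 + F))
147947/I(294, 167) - 315256/x(49) = 147947/(((6 + 294)/(565 + 167))) - 315256/(1/(-191 + 49)) = 147947/((300/732)) - 315256/(1/(-142)) = 147947/(((1/732)*300)) - 315256/(-1/142) = 147947/(25/61) - 315256*(-142) = 147947*(61/25) + 44766352 = 9024767/25 + 44766352 = 1128183567/25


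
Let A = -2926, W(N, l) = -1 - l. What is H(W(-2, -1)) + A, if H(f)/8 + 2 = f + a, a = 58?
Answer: -2478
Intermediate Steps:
H(f) = 448 + 8*f (H(f) = -16 + 8*(f + 58) = -16 + 8*(58 + f) = -16 + (464 + 8*f) = 448 + 8*f)
H(W(-2, -1)) + A = (448 + 8*(-1 - 1*(-1))) - 2926 = (448 + 8*(-1 + 1)) - 2926 = (448 + 8*0) - 2926 = (448 + 0) - 2926 = 448 - 2926 = -2478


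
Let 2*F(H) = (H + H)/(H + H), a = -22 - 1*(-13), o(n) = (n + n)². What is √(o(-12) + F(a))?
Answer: √2306/2 ≈ 24.010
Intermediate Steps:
o(n) = 4*n² (o(n) = (2*n)² = 4*n²)
a = -9 (a = -22 + 13 = -9)
F(H) = ½ (F(H) = ((H + H)/(H + H))/2 = ((2*H)/((2*H)))/2 = ((2*H)*(1/(2*H)))/2 = (½)*1 = ½)
√(o(-12) + F(a)) = √(4*(-12)² + ½) = √(4*144 + ½) = √(576 + ½) = √(1153/2) = √2306/2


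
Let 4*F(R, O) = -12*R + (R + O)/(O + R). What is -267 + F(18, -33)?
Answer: -1283/4 ≈ -320.75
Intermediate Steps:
F(R, O) = ¼ - 3*R (F(R, O) = (-12*R + (R + O)/(O + R))/4 = (-12*R + (O + R)/(O + R))/4 = (-12*R + 1)/4 = (1 - 12*R)/4 = ¼ - 3*R)
-267 + F(18, -33) = -267 + (¼ - 3*18) = -267 + (¼ - 54) = -267 - 215/4 = -1283/4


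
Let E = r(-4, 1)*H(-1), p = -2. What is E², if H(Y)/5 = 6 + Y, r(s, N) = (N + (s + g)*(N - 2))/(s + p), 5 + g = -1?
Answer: 75625/36 ≈ 2100.7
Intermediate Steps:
g = -6 (g = -5 - 1 = -6)
r(s, N) = (N + (-6 + s)*(-2 + N))/(-2 + s) (r(s, N) = (N + (s - 6)*(N - 2))/(s - 2) = (N + (-6 + s)*(-2 + N))/(-2 + s))
H(Y) = 30 + 5*Y (H(Y) = 5*(6 + Y) = 30 + 5*Y)
E = -275/6 (E = ((12 - 5*1 - 2*(-4) + 1*(-4))/(-2 - 4))*(30 + 5*(-1)) = ((12 - 5 + 8 - 4)/(-6))*(30 - 5) = -⅙*11*25 = -11/6*25 = -275/6 ≈ -45.833)
E² = (-275/6)² = 75625/36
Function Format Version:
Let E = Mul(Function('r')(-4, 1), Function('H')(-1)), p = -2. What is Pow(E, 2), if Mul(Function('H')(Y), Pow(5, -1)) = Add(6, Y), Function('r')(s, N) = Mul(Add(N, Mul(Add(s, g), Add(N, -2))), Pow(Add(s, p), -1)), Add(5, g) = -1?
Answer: Rational(75625, 36) ≈ 2100.7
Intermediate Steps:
g = -6 (g = Add(-5, -1) = -6)
Function('r')(s, N) = Mul(Pow(Add(-2, s), -1), Add(N, Mul(Add(-6, s), Add(-2, N)))) (Function('r')(s, N) = Mul(Add(N, Mul(Add(s, -6), Add(N, -2))), Pow(Add(s, -2), -1)) = Mul(Add(N, Mul(Add(-6, s), Add(-2, N))), Pow(Add(-2, s), -1)) = Mul(Pow(Add(-2, s), -1), Add(N, Mul(Add(-6, s), Add(-2, N)))))
Function('H')(Y) = Add(30, Mul(5, Y)) (Function('H')(Y) = Mul(5, Add(6, Y)) = Add(30, Mul(5, Y)))
E = Rational(-275, 6) (E = Mul(Mul(Pow(Add(-2, -4), -1), Add(12, Mul(-5, 1), Mul(-2, -4), Mul(1, -4))), Add(30, Mul(5, -1))) = Mul(Mul(Pow(-6, -1), Add(12, -5, 8, -4)), Add(30, -5)) = Mul(Mul(Rational(-1, 6), 11), 25) = Mul(Rational(-11, 6), 25) = Rational(-275, 6) ≈ -45.833)
Pow(E, 2) = Pow(Rational(-275, 6), 2) = Rational(75625, 36)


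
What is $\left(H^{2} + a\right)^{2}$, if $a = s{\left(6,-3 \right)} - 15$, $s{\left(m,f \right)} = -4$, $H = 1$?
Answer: $324$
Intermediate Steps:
$a = -19$ ($a = -4 - 15 = -19$)
$\left(H^{2} + a\right)^{2} = \left(1^{2} - 19\right)^{2} = \left(1 - 19\right)^{2} = \left(-18\right)^{2} = 324$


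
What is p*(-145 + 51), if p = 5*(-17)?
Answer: 7990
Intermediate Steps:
p = -85
p*(-145 + 51) = -85*(-145 + 51) = -85*(-94) = 7990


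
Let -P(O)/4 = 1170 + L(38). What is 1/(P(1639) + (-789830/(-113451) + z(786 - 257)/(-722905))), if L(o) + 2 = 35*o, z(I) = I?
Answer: -82014295155/818915925148189 ≈ -0.00010015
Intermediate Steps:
L(o) = -2 + 35*o
P(O) = -9992 (P(O) = -4*(1170 + (-2 + 35*38)) = -4*(1170 + (-2 + 1330)) = -4*(1170 + 1328) = -4*2498 = -9992)
1/(P(1639) + (-789830/(-113451) + z(786 - 257)/(-722905))) = 1/(-9992 + (-789830/(-113451) + (786 - 257)/(-722905))) = 1/(-9992 + (-789830*(-1/113451) + 529*(-1/722905))) = 1/(-9992 + (789830/113451 - 529/722905)) = 1/(-9992 + 570912040571/82014295155) = 1/(-818915925148189/82014295155) = -82014295155/818915925148189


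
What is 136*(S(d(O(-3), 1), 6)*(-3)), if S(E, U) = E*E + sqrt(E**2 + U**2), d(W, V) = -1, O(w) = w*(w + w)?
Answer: -408 - 408*sqrt(37) ≈ -2889.8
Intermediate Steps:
O(w) = 2*w**2 (O(w) = w*(2*w) = 2*w**2)
S(E, U) = E**2 + sqrt(E**2 + U**2)
136*(S(d(O(-3), 1), 6)*(-3)) = 136*(((-1)**2 + sqrt((-1)**2 + 6**2))*(-3)) = 136*((1 + sqrt(1 + 36))*(-3)) = 136*((1 + sqrt(37))*(-3)) = 136*(-3 - 3*sqrt(37)) = -408 - 408*sqrt(37)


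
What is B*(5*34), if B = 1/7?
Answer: 170/7 ≈ 24.286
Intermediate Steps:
B = ⅐ (B = 1*(⅐) = ⅐ ≈ 0.14286)
B*(5*34) = (5*34)/7 = (⅐)*170 = 170/7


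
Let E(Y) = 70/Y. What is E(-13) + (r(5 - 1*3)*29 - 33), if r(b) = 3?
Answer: 632/13 ≈ 48.615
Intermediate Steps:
E(-13) + (r(5 - 1*3)*29 - 33) = 70/(-13) + (3*29 - 33) = 70*(-1/13) + (87 - 33) = -70/13 + 54 = 632/13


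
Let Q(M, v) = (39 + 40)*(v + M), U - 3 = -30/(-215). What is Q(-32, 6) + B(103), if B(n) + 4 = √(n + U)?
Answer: -2058 + 2*√49063/43 ≈ -2047.7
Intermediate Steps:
U = 135/43 (U = 3 - 30/(-215) = 3 - 30*(-1/215) = 3 + 6/43 = 135/43 ≈ 3.1395)
Q(M, v) = 79*M + 79*v (Q(M, v) = 79*(M + v) = 79*M + 79*v)
B(n) = -4 + √(135/43 + n) (B(n) = -4 + √(n + 135/43) = -4 + √(135/43 + n))
Q(-32, 6) + B(103) = (79*(-32) + 79*6) + (-4 + √(5805 + 1849*103)/43) = (-2528 + 474) + (-4 + √(5805 + 190447)/43) = -2054 + (-4 + √196252/43) = -2054 + (-4 + (2*√49063)/43) = -2054 + (-4 + 2*√49063/43) = -2058 + 2*√49063/43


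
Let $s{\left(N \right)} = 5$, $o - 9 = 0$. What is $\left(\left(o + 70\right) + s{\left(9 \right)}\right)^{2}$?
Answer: $7056$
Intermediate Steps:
$o = 9$ ($o = 9 + 0 = 9$)
$\left(\left(o + 70\right) + s{\left(9 \right)}\right)^{2} = \left(\left(9 + 70\right) + 5\right)^{2} = \left(79 + 5\right)^{2} = 84^{2} = 7056$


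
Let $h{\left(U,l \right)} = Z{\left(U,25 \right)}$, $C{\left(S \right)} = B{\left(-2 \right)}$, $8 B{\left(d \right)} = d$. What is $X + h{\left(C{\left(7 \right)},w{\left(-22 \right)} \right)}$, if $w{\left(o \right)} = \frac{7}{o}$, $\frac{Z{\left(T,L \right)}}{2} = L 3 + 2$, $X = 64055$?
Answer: $64209$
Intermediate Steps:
$B{\left(d \right)} = \frac{d}{8}$
$C{\left(S \right)} = - \frac{1}{4}$ ($C{\left(S \right)} = \frac{1}{8} \left(-2\right) = - \frac{1}{4}$)
$Z{\left(T,L \right)} = 4 + 6 L$ ($Z{\left(T,L \right)} = 2 \left(L 3 + 2\right) = 2 \left(3 L + 2\right) = 2 \left(2 + 3 L\right) = 4 + 6 L$)
$h{\left(U,l \right)} = 154$ ($h{\left(U,l \right)} = 4 + 6 \cdot 25 = 4 + 150 = 154$)
$X + h{\left(C{\left(7 \right)},w{\left(-22 \right)} \right)} = 64055 + 154 = 64209$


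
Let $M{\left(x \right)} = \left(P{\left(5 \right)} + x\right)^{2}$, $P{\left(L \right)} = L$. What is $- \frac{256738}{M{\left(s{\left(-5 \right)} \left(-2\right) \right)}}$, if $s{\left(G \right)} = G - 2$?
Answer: $- \frac{256738}{361} \approx -711.19$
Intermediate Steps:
$s{\left(G \right)} = -2 + G$ ($s{\left(G \right)} = G - 2 = -2 + G$)
$M{\left(x \right)} = \left(5 + x\right)^{2}$
$- \frac{256738}{M{\left(s{\left(-5 \right)} \left(-2\right) \right)}} = - \frac{256738}{\left(5 + \left(-2 - 5\right) \left(-2\right)\right)^{2}} = - \frac{256738}{\left(5 - -14\right)^{2}} = - \frac{256738}{\left(5 + 14\right)^{2}} = - \frac{256738}{19^{2}} = - \frac{256738}{361}$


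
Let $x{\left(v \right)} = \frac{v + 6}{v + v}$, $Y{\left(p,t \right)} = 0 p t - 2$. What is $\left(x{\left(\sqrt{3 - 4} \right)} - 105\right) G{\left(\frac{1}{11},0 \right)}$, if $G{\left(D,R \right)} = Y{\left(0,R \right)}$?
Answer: $209 + 6 i \approx 209.0 + 6.0 i$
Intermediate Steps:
$Y{\left(p,t \right)} = -2$ ($Y{\left(p,t \right)} = 0 t - 2 = 0 - 2 = -2$)
$G{\left(D,R \right)} = -2$
$x{\left(v \right)} = \frac{6 + v}{2 v}$
$\left(x{\left(\sqrt{3 - 4} \right)} - 105\right) G{\left(\frac{1}{11},0 \right)} = \left(\frac{6 + \sqrt{3 - 4}}{2 \sqrt{3 - 4}} - 105\right) \left(-2\right) = \left(\frac{6 + \sqrt{-1}}{2 \sqrt{-1}} - 105\right) \left(-2\right) = \left(\frac{6 + i}{2 i} - 105\right) \left(-2\right) = \left(\frac{- i \left(6 + i\right)}{2} - 105\right) \left(-2\right) = \left(- \frac{i \left(6 + i\right)}{2} - 105\right) \left(-2\right) = \left(-105 - \frac{i \left(6 + i\right)}{2}\right) \left(-2\right) = 210 + i \left(6 + i\right)$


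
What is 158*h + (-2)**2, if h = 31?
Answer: 4902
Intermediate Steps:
158*h + (-2)**2 = 158*31 + (-2)**2 = 4898 + 4 = 4902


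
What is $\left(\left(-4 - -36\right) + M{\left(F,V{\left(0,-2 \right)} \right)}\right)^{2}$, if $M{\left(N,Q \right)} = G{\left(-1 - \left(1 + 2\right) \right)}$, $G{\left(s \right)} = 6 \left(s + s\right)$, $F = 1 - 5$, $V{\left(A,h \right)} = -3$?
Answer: $256$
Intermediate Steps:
$F = -4$
$G{\left(s \right)} = 12 s$ ($G{\left(s \right)} = 6 \cdot 2 s = 12 s$)
$M{\left(N,Q \right)} = -48$ ($M{\left(N,Q \right)} = 12 \left(-1 - \left(1 + 2\right)\right) = 12 \left(-1 - 3\right) = 12 \left(-4\right) = -48$)
$\left(\left(-4 - -36\right) + M{\left(F,V{\left(0,-2 \right)} \right)}\right)^{2} = \left(\left(-4 - -36\right) - 48\right)^{2} = \left(\left(-4 + 36\right) - 48\right)^{2} = \left(32 - 48\right)^{2} = \left(-16\right)^{2} = 256$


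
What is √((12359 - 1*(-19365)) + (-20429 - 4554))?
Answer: 3*√749 ≈ 82.104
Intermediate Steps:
√((12359 - 1*(-19365)) + (-20429 - 4554)) = √((12359 + 19365) - 24983) = √(31724 - 24983) = √6741 = 3*√749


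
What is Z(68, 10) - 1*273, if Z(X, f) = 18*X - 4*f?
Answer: 911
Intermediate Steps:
Z(X, f) = -4*f + 18*X
Z(68, 10) - 1*273 = (-4*10 + 18*68) - 1*273 = (-40 + 1224) - 273 = 1184 - 273 = 911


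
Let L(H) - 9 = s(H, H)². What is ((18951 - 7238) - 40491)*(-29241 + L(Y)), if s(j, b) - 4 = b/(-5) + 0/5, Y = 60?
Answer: 839396704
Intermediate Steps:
s(j, b) = 4 - b/5 (s(j, b) = 4 + (b/(-5) + 0/5) = 4 + (b*(-⅕) + 0*(⅕)) = 4 + (-b/5 + 0) = 4 - b/5)
L(H) = 9 + (4 - H/5)²
((18951 - 7238) - 40491)*(-29241 + L(Y)) = ((18951 - 7238) - 40491)*(-29241 + (9 + (-20 + 60)²/25)) = (11713 - 40491)*(-29241 + (9 + (1/25)*40²)) = -28778*(-29241 + (9 + (1/25)*1600)) = -28778*(-29241 + (9 + 64)) = -28778*(-29241 + 73) = -28778*(-29168) = 839396704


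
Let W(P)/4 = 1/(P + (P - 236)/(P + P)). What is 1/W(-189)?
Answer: -71017/1512 ≈ -46.969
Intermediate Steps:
W(P) = 4/(P + (-236 + P)/(2*P)) (W(P) = 4/(P + (P - 236)/(P + P)) = 4/(P + (-236 + P)/((2*P))) = 4/(P + (-236 + P)*(1/(2*P))) = 4/(P + (-236 + P)/(2*P)))
1/W(-189) = 1/(8*(-189)/(-236 - 189 + 2*(-189)**2)) = 1/(8*(-189)/(-236 - 189 + 2*35721)) = 1/(8*(-189)/(-236 - 189 + 71442)) = 1/(8*(-189)/71017) = 1/(8*(-189)*(1/71017)) = 1/(-1512/71017) = -71017/1512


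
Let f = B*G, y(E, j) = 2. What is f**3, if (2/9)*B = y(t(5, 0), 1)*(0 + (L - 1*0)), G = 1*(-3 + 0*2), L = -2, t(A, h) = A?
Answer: 157464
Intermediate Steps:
G = -3 (G = 1*(-3 + 0) = 1*(-3) = -3)
B = -18 (B = 9*(2*(0 + (-2 - 1*0)))/2 = 9*(2*(0 + (-2 + 0)))/2 = 9*(2*(0 - 2))/2 = 9*(2*(-2))/2 = (9/2)*(-4) = -18)
f = 54 (f = -18*(-3) = 54)
f**3 = 54**3 = 157464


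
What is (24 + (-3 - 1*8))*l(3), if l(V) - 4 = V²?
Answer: 169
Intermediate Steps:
l(V) = 4 + V²
(24 + (-3 - 1*8))*l(3) = (24 + (-3 - 1*8))*(4 + 3²) = (24 + (-3 - 8))*(4 + 9) = (24 - 11)*13 = 13*13 = 169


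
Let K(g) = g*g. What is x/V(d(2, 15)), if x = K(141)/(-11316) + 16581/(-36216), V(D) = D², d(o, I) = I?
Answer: -25212247/2561376600 ≈ -0.0098432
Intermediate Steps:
K(g) = g²
x = -25212247/11383896 (x = 141²/(-11316) + 16581/(-36216) = 19881*(-1/11316) + 16581*(-1/36216) = -6627/3772 - 5527/12072 = -25212247/11383896 ≈ -2.2147)
x/V(d(2, 15)) = -25212247/(11383896*(15²)) = -25212247/11383896/225 = -25212247/11383896*1/225 = -25212247/2561376600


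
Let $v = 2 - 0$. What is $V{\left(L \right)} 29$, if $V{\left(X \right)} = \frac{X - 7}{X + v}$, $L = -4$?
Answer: $\frac{319}{2} \approx 159.5$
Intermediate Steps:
$v = 2$ ($v = 2 + 0 = 2$)
$V{\left(X \right)} = \frac{-7 + X}{2 + X}$ ($V{\left(X \right)} = \frac{X - 7}{X + 2} = \frac{-7 + X}{2 + X}$)
$V{\left(L \right)} 29 = \frac{-7 - 4}{2 - 4} \cdot 29 = \frac{1}{-2} \left(-11\right) 29 = \left(- \frac{1}{2}\right) \left(-11\right) 29 = \frac{11}{2} \cdot 29 = \frac{319}{2}$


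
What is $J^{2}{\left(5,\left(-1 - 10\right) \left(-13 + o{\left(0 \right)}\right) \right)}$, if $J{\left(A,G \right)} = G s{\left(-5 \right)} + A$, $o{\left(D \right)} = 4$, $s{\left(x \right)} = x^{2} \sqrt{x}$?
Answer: $-30628100 + 24750 i \sqrt{5} \approx -3.0628 \cdot 10^{7} + 55343.0 i$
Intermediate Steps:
$s{\left(x \right)} = x^{\frac{5}{2}}$
$J{\left(A,G \right)} = A + 25 i G \sqrt{5}$ ($J{\left(A,G \right)} = G \left(-5\right)^{\frac{5}{2}} + A = G 25 i \sqrt{5} + A = 25 i G \sqrt{5} + A = A + 25 i G \sqrt{5}$)
$J^{2}{\left(5,\left(-1 - 10\right) \left(-13 + o{\left(0 \right)}\right) \right)} = \left(5 + 25 i \left(-1 - 10\right) \left(-13 + 4\right) \sqrt{5}\right)^{2} = \left(5 + 25 i \left(\left(-11\right) \left(-9\right)\right) \sqrt{5}\right)^{2} = \left(5 + 25 i 99 \sqrt{5}\right)^{2} = \left(5 + 2475 i \sqrt{5}\right)^{2}$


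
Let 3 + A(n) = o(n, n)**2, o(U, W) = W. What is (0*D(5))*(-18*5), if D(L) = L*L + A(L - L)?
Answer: 0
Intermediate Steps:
A(n) = -3 + n**2
D(L) = -3 + L**2 (D(L) = L*L + (-3 + (L - L)**2) = L**2 + (-3 + 0**2) = L**2 + (-3 + 0) = L**2 - 3 = -3 + L**2)
(0*D(5))*(-18*5) = (0*(-3 + 5**2))*(-18*5) = (0*(-3 + 25))*(-90) = (0*22)*(-90) = 0*(-90) = 0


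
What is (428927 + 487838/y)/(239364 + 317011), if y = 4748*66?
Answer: 67206241987/87175060500 ≈ 0.77093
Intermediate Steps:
y = 313368
(428927 + 487838/y)/(239364 + 317011) = (428927 + 487838/313368)/(239364 + 317011) = (428927 + 487838*(1/313368))/556375 = (428927 + 243919/156684)*(1/556375) = (67206241987/156684)*(1/556375) = 67206241987/87175060500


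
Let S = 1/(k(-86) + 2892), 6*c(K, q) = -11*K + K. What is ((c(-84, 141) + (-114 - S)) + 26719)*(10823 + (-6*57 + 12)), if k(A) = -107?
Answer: 781569258232/2785 ≈ 2.8064e+8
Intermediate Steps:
c(K, q) = -5*K/3 (c(K, q) = (-11*K + K)/6 = (-10*K)/6 = -5*K/3)
S = 1/2785 (S = 1/(-107 + 2892) = 1/2785 ≈ 0.00035907)
((c(-84, 141) + (-114 - S)) + 26719)*(10823 + (-6*57 + 12)) = ((-5/3*(-84) + (-114 - 1*1/2785)) + 26719)*(10823 + (-6*57 + 12)) = ((140 + (-114 - 1/2785)) + 26719)*(10823 + (-342 + 12)) = ((140 - 317491/2785) + 26719)*(10823 - 330) = (72409/2785 + 26719)*10493 = (74484824/2785)*10493 = 781569258232/2785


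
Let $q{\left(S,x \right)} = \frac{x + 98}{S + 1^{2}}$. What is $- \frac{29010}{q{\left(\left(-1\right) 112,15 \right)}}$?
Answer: $\frac{3220110}{113} \approx 28497.0$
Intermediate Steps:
$q{\left(S,x \right)} = \frac{98 + x}{1 + S}$ ($q{\left(S,x \right)} = \frac{98 + x}{S + 1} = \frac{98 + x}{1 + S}$)
$- \frac{29010}{q{\left(\left(-1\right) 112,15 \right)}} = - \frac{29010}{\frac{1}{1 - 112} \left(98 + 15\right)} = - \frac{29010}{\frac{1}{1 - 112} \cdot 113} = - \frac{29010}{\frac{1}{-111} \cdot 113} = - \frac{29010}{\left(- \frac{1}{111}\right) 113} = - \frac{29010}{- \frac{113}{111}} = \left(-29010\right) \left(- \frac{111}{113}\right) = \frac{3220110}{113}$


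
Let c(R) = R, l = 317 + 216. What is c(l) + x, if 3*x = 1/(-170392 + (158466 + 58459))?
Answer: 74406268/139599 ≈ 533.00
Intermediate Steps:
l = 533
x = 1/139599 (x = 1/(3*(-170392 + (158466 + 58459))) = 1/(3*(-170392 + 216925)) = (1/3)/46533 = (1/3)*(1/46533) = 1/139599 ≈ 7.1634e-6)
c(l) + x = 533 + 1/139599 = 74406268/139599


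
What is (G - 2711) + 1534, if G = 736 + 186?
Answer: -255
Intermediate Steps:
G = 922
(G - 2711) + 1534 = (922 - 2711) + 1534 = -1789 + 1534 = -255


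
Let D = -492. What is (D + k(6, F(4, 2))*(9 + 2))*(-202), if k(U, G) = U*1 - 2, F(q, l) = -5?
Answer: 90496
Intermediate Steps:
k(U, G) = -2 + U (k(U, G) = U - 2 = -2 + U)
(D + k(6, F(4, 2))*(9 + 2))*(-202) = (-492 + (-2 + 6)*(9 + 2))*(-202) = (-492 + 4*11)*(-202) = (-492 + 44)*(-202) = -448*(-202) = 90496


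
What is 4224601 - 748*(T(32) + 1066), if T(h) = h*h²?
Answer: -21083231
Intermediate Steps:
T(h) = h³
4224601 - 748*(T(32) + 1066) = 4224601 - 748*(32³ + 1066) = 4224601 - 748*(32768 + 1066) = 4224601 - 748*33834 = 4224601 - 1*25307832 = 4224601 - 25307832 = -21083231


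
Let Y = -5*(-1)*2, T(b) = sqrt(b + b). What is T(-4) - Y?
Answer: -10 + 2*I*sqrt(2) ≈ -10.0 + 2.8284*I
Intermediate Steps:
T(b) = sqrt(2)*sqrt(b) (T(b) = sqrt(2*b) = sqrt(2)*sqrt(b))
Y = 10 (Y = 5*2 = 10)
T(-4) - Y = sqrt(2)*sqrt(-4) - 1*10 = sqrt(2)*(2*I) - 10 = 2*I*sqrt(2) - 10 = -10 + 2*I*sqrt(2)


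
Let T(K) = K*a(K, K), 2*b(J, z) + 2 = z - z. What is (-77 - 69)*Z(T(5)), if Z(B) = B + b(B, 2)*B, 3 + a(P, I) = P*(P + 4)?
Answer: 0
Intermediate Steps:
a(P, I) = -3 + P*(4 + P) (a(P, I) = -3 + P*(P + 4) = -3 + P*(4 + P))
b(J, z) = -1 (b(J, z) = -1 + (z - z)/2 = -1 + (1/2)*0 = -1 + 0 = -1)
T(K) = K*(-3 + K**2 + 4*K)
Z(B) = 0 (Z(B) = B - B = 0)
(-77 - 69)*Z(T(5)) = (-77 - 69)*0 = -146*0 = 0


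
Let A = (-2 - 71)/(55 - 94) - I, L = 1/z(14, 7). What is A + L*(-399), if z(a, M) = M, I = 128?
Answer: -7142/39 ≈ -183.13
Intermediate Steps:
L = ⅐ (L = 1/7 = ⅐ ≈ 0.14286)
A = -4919/39 (A = (-2 - 71)/(55 - 94) - 1*128 = -73/(-39) - 128 = -73*(-1/39) - 128 = 73/39 - 128 = -4919/39 ≈ -126.13)
A + L*(-399) = -4919/39 + (⅐)*(-399) = -4919/39 - 57 = -7142/39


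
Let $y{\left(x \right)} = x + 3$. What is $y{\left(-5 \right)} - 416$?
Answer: $-418$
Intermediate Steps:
$y{\left(x \right)} = 3 + x$
$y{\left(-5 \right)} - 416 = \left(3 - 5\right) - 416 = -2 - 416 = -418$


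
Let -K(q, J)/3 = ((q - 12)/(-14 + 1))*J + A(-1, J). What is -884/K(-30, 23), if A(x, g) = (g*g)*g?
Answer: 676/28083 ≈ 0.024072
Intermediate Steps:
A(x, g) = g**3 (A(x, g) = g**2*g = g**3)
K(q, J) = -3*J**3 - 3*J*(12/13 - q/13) (K(q, J) = -3*(((q - 12)/(-14 + 1))*J + J**3) = -3*(((-12 + q)/(-13))*J + J**3) = -3*(((-12 + q)*(-1/13))*J + J**3) = -3*((12/13 - q/13)*J + J**3) = -3*(J*(12/13 - q/13) + J**3) = -3*(J**3 + J*(12/13 - q/13)) = -3*J**3 - 3*J*(12/13 - q/13))
-884/K(-30, 23) = -884*13/(69*(-12 - 30 - 13*23**2)) = -884*13/(69*(-12 - 30 - 13*529)) = -884*13/(69*(-12 - 30 - 6877)) = -884/((3/13)*23*(-6919)) = -884/(-477411/13) = -884*(-13/477411) = 676/28083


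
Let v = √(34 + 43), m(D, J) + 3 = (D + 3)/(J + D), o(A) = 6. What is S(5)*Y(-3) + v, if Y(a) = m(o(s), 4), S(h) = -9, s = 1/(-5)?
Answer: 189/10 + √77 ≈ 27.675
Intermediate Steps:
s = -⅕ ≈ -0.20000
m(D, J) = -3 + (3 + D)/(D + J) (m(D, J) = -3 + (D + 3)/(J + D) = -3 + (3 + D)/(D + J))
Y(a) = -21/10 (Y(a) = (3 - 3*4 - 2*6)/(6 + 4) = (3 - 12 - 12)/10 = (⅒)*(-21) = -21/10)
v = √77 ≈ 8.7750
S(5)*Y(-3) + v = -9*(-21/10) + √77 = 189/10 + √77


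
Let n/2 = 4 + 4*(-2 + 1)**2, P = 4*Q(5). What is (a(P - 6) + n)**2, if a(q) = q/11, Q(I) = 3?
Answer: 33124/121 ≈ 273.75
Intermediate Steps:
P = 12 (P = 4*3 = 12)
a(q) = q/11 (a(q) = q*(1/11) = q/11)
n = 16 (n = 2*(4 + 4*(-2 + 1)**2) = 2*(4 + 4*(-1)**2) = 2*(4 + 4*1) = 2*(4 + 4) = 2*8 = 16)
(a(P - 6) + n)**2 = ((12 - 6)/11 + 16)**2 = ((1/11)*6 + 16)**2 = (6/11 + 16)**2 = (182/11)**2 = 33124/121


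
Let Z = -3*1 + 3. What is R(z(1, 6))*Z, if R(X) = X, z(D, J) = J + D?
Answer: 0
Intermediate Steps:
z(D, J) = D + J
Z = 0 (Z = -3 + 3 = 0)
R(z(1, 6))*Z = (1 + 6)*0 = 7*0 = 0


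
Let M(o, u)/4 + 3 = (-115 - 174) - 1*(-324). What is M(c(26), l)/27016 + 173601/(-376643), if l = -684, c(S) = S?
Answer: -580224289/1271923411 ≈ -0.45618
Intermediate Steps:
M(o, u) = 128 (M(o, u) = -12 + 4*((-115 - 174) - 1*(-324)) = -12 + 4*(-289 + 324) = -12 + 4*35 = -12 + 140 = 128)
M(c(26), l)/27016 + 173601/(-376643) = 128/27016 + 173601/(-376643) = 128*(1/27016) + 173601*(-1/376643) = 16/3377 - 173601/376643 = -580224289/1271923411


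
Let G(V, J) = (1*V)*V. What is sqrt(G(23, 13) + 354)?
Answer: sqrt(883) ≈ 29.715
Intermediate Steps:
G(V, J) = V**2 (G(V, J) = V*V = V**2)
sqrt(G(23, 13) + 354) = sqrt(23**2 + 354) = sqrt(529 + 354) = sqrt(883)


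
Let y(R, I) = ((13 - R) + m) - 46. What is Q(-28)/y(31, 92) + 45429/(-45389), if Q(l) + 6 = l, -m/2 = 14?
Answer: -1318121/2087894 ≈ -0.63132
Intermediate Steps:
m = -28 (m = -2*14 = -28)
Q(l) = -6 + l
y(R, I) = -61 - R (y(R, I) = ((13 - R) - 28) - 46 = (-15 - R) - 46 = -61 - R)
Q(-28)/y(31, 92) + 45429/(-45389) = (-6 - 28)/(-61 - 1*31) + 45429/(-45389) = -34/(-61 - 31) + 45429*(-1/45389) = -34/(-92) - 45429/45389 = -34*(-1/92) - 45429/45389 = 17/46 - 45429/45389 = -1318121/2087894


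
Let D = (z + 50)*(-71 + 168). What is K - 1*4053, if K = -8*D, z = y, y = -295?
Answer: 186067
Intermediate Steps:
z = -295
D = -23765 (D = (-295 + 50)*(-71 + 168) = -245*97 = -23765)
K = 190120 (K = -8*(-23765) = 190120)
K - 1*4053 = 190120 - 1*4053 = 190120 - 4053 = 186067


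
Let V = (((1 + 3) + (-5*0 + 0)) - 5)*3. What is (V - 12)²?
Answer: 225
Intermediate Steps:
V = -3 (V = ((4 + (0 + 0)) - 5)*3 = ((4 + 0) - 5)*3 = (4 - 5)*3 = -1*3 = -3)
(V - 12)² = (-3 - 12)² = (-15)² = 225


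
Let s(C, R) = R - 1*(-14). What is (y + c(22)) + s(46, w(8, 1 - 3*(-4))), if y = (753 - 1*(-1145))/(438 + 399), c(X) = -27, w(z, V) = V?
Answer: 1898/837 ≈ 2.2676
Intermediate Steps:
s(C, R) = 14 + R (s(C, R) = R + 14 = 14 + R)
y = 1898/837 (y = (753 + 1145)/837 = 1898*(1/837) = 1898/837 ≈ 2.2676)
(y + c(22)) + s(46, w(8, 1 - 3*(-4))) = (1898/837 - 27) + (14 + (1 - 3*(-4))) = -20701/837 + (14 + (1 + 12)) = -20701/837 + (14 + 13) = -20701/837 + 27 = 1898/837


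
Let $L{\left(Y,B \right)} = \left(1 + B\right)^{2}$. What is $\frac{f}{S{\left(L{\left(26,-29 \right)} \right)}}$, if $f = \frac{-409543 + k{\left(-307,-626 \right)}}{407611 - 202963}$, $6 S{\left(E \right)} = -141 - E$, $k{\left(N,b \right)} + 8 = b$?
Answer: $\frac{410177}{31549900} \approx 0.013001$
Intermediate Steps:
$k{\left(N,b \right)} = -8 + b$
$S{\left(E \right)} = - \frac{47}{2} - \frac{E}{6}$ ($S{\left(E \right)} = \frac{-141 - E}{6} = - \frac{47}{2} - \frac{E}{6}$)
$f = - \frac{410177}{204648}$ ($f = \frac{-409543 - 634}{407611 - 202963} = \frac{-409543 - 634}{204648} = \left(-410177\right) \frac{1}{204648} = - \frac{410177}{204648} \approx -2.0043$)
$\frac{f}{S{\left(L{\left(26,-29 \right)} \right)}} = - \frac{410177}{204648 \left(- \frac{47}{2} - \frac{\left(1 - 29\right)^{2}}{6}\right)} = - \frac{410177}{204648 \left(- \frac{47}{2} - \frac{\left(-28\right)^{2}}{6}\right)} = - \frac{410177}{204648 \left(- \frac{47}{2} - \frac{392}{3}\right)} = - \frac{410177}{204648 \left(- \frac{925}{6}\right)} = \left(- \frac{410177}{204648}\right) \left(- \frac{6}{925}\right) = \frac{410177}{31549900}$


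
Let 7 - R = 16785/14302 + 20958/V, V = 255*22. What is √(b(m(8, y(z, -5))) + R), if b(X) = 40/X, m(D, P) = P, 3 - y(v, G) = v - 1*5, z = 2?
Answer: √14093725931283570/40117110 ≈ 2.9593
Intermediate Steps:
y(v, G) = 8 - v (y(v, G) = 3 - (v - 1*5) = 3 - (v - 5) = 3 - (-5 + v) = 3 + (5 - v) = 8 - v)
V = 5610
R = 27955729/13372370 (R = 7 - (16785/14302 + 20958/5610) = 7 - (16785*(1/14302) + 20958*(1/5610)) = 7 - (16785/14302 + 3493/935) = 7 - 1*65650861/13372370 = 7 - 65650861/13372370 = 27955729/13372370 ≈ 2.0906)
√(b(m(8, y(z, -5))) + R) = √(40/(8 - 1*2) + 27955729/13372370) = √(40/(8 - 2) + 27955729/13372370) = √(40/6 + 27955729/13372370) = √(40*(⅙) + 27955729/13372370) = √(20/3 + 27955729/13372370) = √(351314587/40117110) = √14093725931283570/40117110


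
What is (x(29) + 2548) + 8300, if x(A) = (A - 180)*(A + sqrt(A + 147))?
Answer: 6469 - 604*sqrt(11) ≈ 4465.8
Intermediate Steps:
x(A) = (-180 + A)*(A + sqrt(147 + A))
(x(29) + 2548) + 8300 = ((29**2 - 180*29 - 180*sqrt(147 + 29) + 29*sqrt(147 + 29)) + 2548) + 8300 = ((841 - 5220 - 720*sqrt(11) + 29*sqrt(176)) + 2548) + 8300 = ((841 - 5220 - 720*sqrt(11) + 29*(4*sqrt(11))) + 2548) + 8300 = ((841 - 5220 - 720*sqrt(11) + 116*sqrt(11)) + 2548) + 8300 = ((-4379 - 604*sqrt(11)) + 2548) + 8300 = (-1831 - 604*sqrt(11)) + 8300 = 6469 - 604*sqrt(11)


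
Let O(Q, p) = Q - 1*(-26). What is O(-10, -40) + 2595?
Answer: 2611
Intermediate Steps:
O(Q, p) = 26 + Q (O(Q, p) = Q + 26 = 26 + Q)
O(-10, -40) + 2595 = (26 - 10) + 2595 = 16 + 2595 = 2611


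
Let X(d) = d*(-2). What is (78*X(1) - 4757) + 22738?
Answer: 17825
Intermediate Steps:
X(d) = -2*d
(78*X(1) - 4757) + 22738 = (78*(-2*1) - 4757) + 22738 = (78*(-2) - 4757) + 22738 = (-156 - 4757) + 22738 = -4913 + 22738 = 17825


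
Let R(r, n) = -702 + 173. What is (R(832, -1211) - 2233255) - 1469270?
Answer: -3703054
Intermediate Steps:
R(r, n) = -529
(R(832, -1211) - 2233255) - 1469270 = (-529 - 2233255) - 1469270 = -2233784 - 1469270 = -3703054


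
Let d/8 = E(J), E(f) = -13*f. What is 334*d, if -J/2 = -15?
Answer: -1042080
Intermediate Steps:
J = 30 (J = -2*(-15) = 30)
d = -3120 (d = 8*(-13*30) = 8*(-390) = -3120)
334*d = 334*(-3120) = -1042080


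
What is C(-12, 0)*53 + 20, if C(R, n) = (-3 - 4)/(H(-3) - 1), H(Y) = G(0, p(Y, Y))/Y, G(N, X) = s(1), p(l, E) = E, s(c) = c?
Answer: 1193/4 ≈ 298.25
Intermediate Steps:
G(N, X) = 1
H(Y) = 1/Y
C(R, n) = 21/4 (C(R, n) = (-3 - 4)/(1/(-3) - 1) = -7/(-⅓ - 1) = -7/(-4/3) = -7*(-¾) = 21/4)
C(-12, 0)*53 + 20 = (21/4)*53 + 20 = 1113/4 + 20 = 1193/4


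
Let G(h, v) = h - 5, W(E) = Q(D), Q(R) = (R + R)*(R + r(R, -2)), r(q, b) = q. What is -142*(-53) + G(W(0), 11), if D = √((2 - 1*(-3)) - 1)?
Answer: 7537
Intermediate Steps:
D = 2 (D = √((2 + 3) - 1) = √(5 - 1) = √4 = 2)
Q(R) = 4*R² (Q(R) = (R + R)*(R + R) = (2*R)*(2*R) = 4*R²)
W(E) = 16 (W(E) = 4*2² = 4*4 = 16)
G(h, v) = -5 + h
-142*(-53) + G(W(0), 11) = -142*(-53) + (-5 + 16) = 7526 + 11 = 7537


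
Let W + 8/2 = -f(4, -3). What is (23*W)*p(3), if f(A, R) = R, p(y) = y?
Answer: -69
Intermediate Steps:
W = -1 (W = -4 - 1*(-3) = -4 + 3 = -1)
(23*W)*p(3) = (23*(-1))*3 = -23*3 = -69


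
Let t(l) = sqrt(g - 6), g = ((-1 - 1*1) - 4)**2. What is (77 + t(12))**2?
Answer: (77 + sqrt(30))**2 ≈ 6802.5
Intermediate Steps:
g = 36 (g = ((-1 - 1) - 4)**2 = (-2 - 4)**2 = (-6)**2 = 36)
t(l) = sqrt(30) (t(l) = sqrt(36 - 6) = sqrt(30))
(77 + t(12))**2 = (77 + sqrt(30))**2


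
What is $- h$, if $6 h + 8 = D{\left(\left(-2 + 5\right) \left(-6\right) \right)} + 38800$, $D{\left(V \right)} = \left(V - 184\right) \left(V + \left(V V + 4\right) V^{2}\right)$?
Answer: $\frac{10712258}{3} \approx 3.5708 \cdot 10^{6}$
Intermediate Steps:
$D{\left(V \right)} = \left(-184 + V\right) \left(V + V^{2} \left(4 + V^{2}\right)\right)$ ($D{\left(V \right)} = \left(-184 + V\right) \left(V + \left(V^{2} + 4\right) V^{2}\right) = \left(-184 + V\right) \left(V + \left(4 + V^{2}\right) V^{2}\right) = \left(-184 + V\right) \left(V + V^{2} \left(4 + V^{2}\right)\right)$)
$h = - \frac{10712258}{3}$ ($h = - \frac{4}{3} + \frac{\left(-2 + 5\right) \left(-6\right) \left(-184 + \left(\left(-2 + 5\right) \left(-6\right)\right)^{4} - 735 \left(-2 + 5\right) \left(-6\right) - 184 \left(\left(-2 + 5\right) \left(-6\right)\right)^{3} + 4 \left(\left(-2 + 5\right) \left(-6\right)\right)^{2}\right) + 38800}{6} = - \frac{4}{3} + \frac{3 \left(-6\right) \left(-184 + \left(3 \left(-6\right)\right)^{4} - 735 \cdot 3 \left(-6\right) - 184 \left(3 \left(-6\right)\right)^{3} + 4 \left(3 \left(-6\right)\right)^{2}\right) + 38800}{6} = - \frac{4}{3} + \frac{- 18 \left(-184 + \left(-18\right)^{4} - -13230 - 184 \left(-18\right)^{3} + 4 \left(-18\right)^{2}\right) + 38800}{6} = - \frac{4}{3} + \frac{- 18 \left(-184 + 104976 + 13230 - -1073088 + 4 \cdot 324\right) + 38800}{6} = - \frac{4}{3} + \frac{- 18 \left(-184 + 104976 + 13230 + 1073088 + 1296\right) + 38800}{6} = - \frac{4}{3} + \frac{\left(-18\right) 1192406 + 38800}{6} = - \frac{4}{3} + \frac{-21463308 + 38800}{6} = - \frac{4}{3} + \frac{1}{6} \left(-21424508\right) = - \frac{4}{3} - \frac{10712254}{3} = - \frac{10712258}{3} \approx -3.5708 \cdot 10^{6}$)
$- h = \left(-1\right) \left(- \frac{10712258}{3}\right) = \frac{10712258}{3}$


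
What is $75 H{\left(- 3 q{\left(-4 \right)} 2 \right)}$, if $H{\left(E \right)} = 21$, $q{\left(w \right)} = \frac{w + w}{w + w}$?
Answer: $1575$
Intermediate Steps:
$q{\left(w \right)} = 1$ ($q{\left(w \right)} = \frac{2 w}{2 w} = 2 w \frac{1}{2 w} = 1$)
$75 H{\left(- 3 q{\left(-4 \right)} 2 \right)} = 75 \cdot 21 = 1575$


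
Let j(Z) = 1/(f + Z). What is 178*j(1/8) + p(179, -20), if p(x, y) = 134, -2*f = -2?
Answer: 2630/9 ≈ 292.22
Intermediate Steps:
f = 1 (f = -½*(-2) = 1)
j(Z) = 1/(1 + Z)
178*j(1/8) + p(179, -20) = 178/(1 + 1/8) + 134 = 178/(1 + 1*(⅛)) + 134 = 178/(1 + ⅛) + 134 = 178/(9/8) + 134 = 178*(8/9) + 134 = 1424/9 + 134 = 2630/9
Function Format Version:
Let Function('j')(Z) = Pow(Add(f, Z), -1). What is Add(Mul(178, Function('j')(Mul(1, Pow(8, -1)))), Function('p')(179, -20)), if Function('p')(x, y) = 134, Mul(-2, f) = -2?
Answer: Rational(2630, 9) ≈ 292.22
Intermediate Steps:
f = 1 (f = Mul(Rational(-1, 2), -2) = 1)
Function('j')(Z) = Pow(Add(1, Z), -1)
Add(Mul(178, Function('j')(Mul(1, Pow(8, -1)))), Function('p')(179, -20)) = Add(Mul(178, Pow(Add(1, Mul(1, Pow(8, -1))), -1)), 134) = Add(Mul(178, Pow(Add(1, Mul(1, Rational(1, 8))), -1)), 134) = Add(Mul(178, Pow(Add(1, Rational(1, 8)), -1)), 134) = Add(Mul(178, Pow(Rational(9, 8), -1)), 134) = Add(Mul(178, Rational(8, 9)), 134) = Add(Rational(1424, 9), 134) = Rational(2630, 9)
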